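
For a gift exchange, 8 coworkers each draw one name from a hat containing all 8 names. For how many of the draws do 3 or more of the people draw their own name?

Sum C(8,i)·!(8-i) for i = 3..8:
  i=3: C(8,3)·!5 = 56·44 = 2464
  i=4: C(8,4)·!4 = 70·9 = 630
  i=5: C(8,5)·!3 = 56·2 = 112
  i=6: C(8,6)·!2 = 28·1 = 28
  i=7: C(8,7)·!1 = 8·0 = 0
  i=8: C(8,8)·!0 = 1·1 = 1
Total = 3235.

3235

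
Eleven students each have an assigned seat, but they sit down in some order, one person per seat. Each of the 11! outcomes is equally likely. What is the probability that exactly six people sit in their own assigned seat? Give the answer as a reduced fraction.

11/21600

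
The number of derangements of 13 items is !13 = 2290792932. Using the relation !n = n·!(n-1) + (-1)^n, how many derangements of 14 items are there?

32071101049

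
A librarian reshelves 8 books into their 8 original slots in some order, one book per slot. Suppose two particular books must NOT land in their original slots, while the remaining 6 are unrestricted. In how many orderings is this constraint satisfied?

Let A_j be the event that the j-th constrained one is fixed. By inclusion-exclusion over the 2 events:
Σ_{j=0}^{2} (-1)^j C(2,j)(8-j)!
= C(2,0)·8! - C(2,1)·7! + C(2,2)·6!
= 40320 - 10080 + 720
= 30960

30960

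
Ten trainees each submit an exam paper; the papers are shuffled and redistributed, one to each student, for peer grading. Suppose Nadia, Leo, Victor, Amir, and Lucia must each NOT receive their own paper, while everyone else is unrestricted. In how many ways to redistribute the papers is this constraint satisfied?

Inclusion-exclusion on the 5 forbidden self-matches:
Σ_{j=0}^{5} (-1)^j C(5,j)(10-j)!
= C(5,0)·10! - C(5,1)·9! + C(5,2)·8! - C(5,3)·7! + C(5,4)·6! - C(5,5)·5!
= 3628800 - 1814400 + 403200 - 50400 + 3600 - 120
= 2170680

2170680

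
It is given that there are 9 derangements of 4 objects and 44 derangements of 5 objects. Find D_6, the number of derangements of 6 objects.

265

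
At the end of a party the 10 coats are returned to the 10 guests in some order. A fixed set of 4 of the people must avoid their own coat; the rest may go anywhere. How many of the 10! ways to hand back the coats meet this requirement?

Let A_j be the event that the j-th constrained one is fixed. By inclusion-exclusion over the 4 events:
Σ_{j=0}^{4} (-1)^j C(4,j)(10-j)!
= C(4,0)·10! - C(4,1)·9! + C(4,2)·8! - C(4,3)·7! + C(4,4)·6!
= 3628800 - 1451520 + 241920 - 20160 + 720
= 2399760

2399760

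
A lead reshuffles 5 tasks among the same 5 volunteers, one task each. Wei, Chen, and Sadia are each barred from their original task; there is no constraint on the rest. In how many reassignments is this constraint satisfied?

64

Let A_j be the event that the j-th constrained one is fixed. By inclusion-exclusion over the 3 events:
Σ_{j=0}^{3} (-1)^j C(3,j)(5-j)!
= C(3,0)·5! - C(3,1)·4! + C(3,2)·3! - C(3,3)·2!
= 120 - 72 + 18 - 2
= 64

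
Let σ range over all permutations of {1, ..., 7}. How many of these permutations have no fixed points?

1854

Use !n = n·!(n-1) + (-1)^n.
!7 = 7·265 - 1 = 1854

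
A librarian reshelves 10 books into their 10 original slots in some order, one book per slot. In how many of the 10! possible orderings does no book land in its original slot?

By inclusion-exclusion, !10 = Σ (-1)^k · 10!/k! for k=0..10
= 10! - 10!/1! + 10!/2! - 10!/3! + 10!/4! - 10!/5! + 10!/6! - 10!/7! + 10!/8! - 10!/9! + 10!/10!
= 3628800 - 3628800 + 1814400 - 604800 + 151200 - 30240 + 5040 - 720 + 90 - 10 + 1
= 1334961

1334961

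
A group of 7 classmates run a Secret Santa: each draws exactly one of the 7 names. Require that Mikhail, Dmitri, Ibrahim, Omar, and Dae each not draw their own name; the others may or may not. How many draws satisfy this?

2428

Let A_j be the event that the j-th constrained one is fixed. By inclusion-exclusion over the 5 events:
Σ_{j=0}^{5} (-1)^j C(5,j)(7-j)!
= C(5,0)·7! - C(5,1)·6! + C(5,2)·5! - C(5,3)·4! + C(5,4)·3! - C(5,5)·2!
= 5040 - 3600 + 1200 - 240 + 30 - 2
= 2428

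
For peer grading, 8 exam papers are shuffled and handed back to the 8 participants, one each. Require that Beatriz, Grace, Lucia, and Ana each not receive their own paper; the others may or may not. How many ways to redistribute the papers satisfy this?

24024

Let A_j be the event that the j-th constrained one is fixed. By inclusion-exclusion over the 4 events:
Σ_{j=0}^{4} (-1)^j C(4,j)(8-j)!
= C(4,0)·8! - C(4,1)·7! + C(4,2)·6! - C(4,3)·5! + C(4,4)·4!
= 40320 - 20160 + 4320 - 480 + 24
= 24024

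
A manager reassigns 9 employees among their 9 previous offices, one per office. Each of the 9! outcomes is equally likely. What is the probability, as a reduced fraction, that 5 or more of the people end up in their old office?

1339/362880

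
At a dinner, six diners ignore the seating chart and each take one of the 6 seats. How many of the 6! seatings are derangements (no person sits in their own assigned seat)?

265

Use !n = n·!(n-1) + (-1)^n.
!6 = 6·44 + 1 = 265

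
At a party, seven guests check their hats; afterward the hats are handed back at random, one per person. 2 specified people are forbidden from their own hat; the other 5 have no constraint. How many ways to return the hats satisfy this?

Inclusion-exclusion on the 2 forbidden self-matches:
Σ_{j=0}^{2} (-1)^j C(2,j)(7-j)!
= C(2,0)·7! - C(2,1)·6! + C(2,2)·5!
= 5040 - 1440 + 120
= 3720

3720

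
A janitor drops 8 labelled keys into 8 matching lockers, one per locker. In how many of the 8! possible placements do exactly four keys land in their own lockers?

Pick the 4 fixed positions: C(8,4) = 70 ways.
The remaining 4 must be deranged: !4 = 9.
Total: 70 × 9 = 630.

630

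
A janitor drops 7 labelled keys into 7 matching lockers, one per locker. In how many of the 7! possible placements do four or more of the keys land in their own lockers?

92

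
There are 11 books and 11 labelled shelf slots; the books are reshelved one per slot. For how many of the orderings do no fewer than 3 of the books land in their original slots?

3205379

Sum C(11,i)·!(11-i) for i = 3..11:
  i=3: C(11,3)·!8 = 165·14833 = 2447445
  i=4: C(11,4)·!7 = 330·1854 = 611820
  i=5: C(11,5)·!6 = 462·265 = 122430
  i=6: C(11,6)·!5 = 462·44 = 20328
  i=7: C(11,7)·!4 = 330·9 = 2970
  i=8: C(11,8)·!3 = 165·2 = 330
  i=9: C(11,9)·!2 = 55·1 = 55
  i=10: C(11,10)·!1 = 11·0 = 0
  i=11: C(11,11)·!0 = 1·1 = 1
Total = 3205379.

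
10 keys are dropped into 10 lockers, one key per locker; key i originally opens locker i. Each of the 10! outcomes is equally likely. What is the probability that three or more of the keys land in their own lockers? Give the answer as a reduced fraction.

Favorable outcomes: Σ_{i≥3} C(10,i)·!(10-i) = 120·1854 + 210·265 + 252·44 + 210·9 + 120·2 + 45·1 + 10·0 + 1·1 = 291394.
Total outcomes: 10! = 3628800.
Probability = 291394/3628800 = 145697/1814400.

145697/1814400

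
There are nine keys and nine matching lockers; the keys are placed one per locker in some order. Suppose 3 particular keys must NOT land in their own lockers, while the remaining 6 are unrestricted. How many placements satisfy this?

256320

Let A_j be the event that the j-th constrained one is fixed. By inclusion-exclusion over the 3 events:
Σ_{j=0}^{3} (-1)^j C(3,j)(9-j)!
= C(3,0)·9! - C(3,1)·8! + C(3,2)·7! - C(3,3)·6!
= 362880 - 120960 + 15120 - 720
= 256320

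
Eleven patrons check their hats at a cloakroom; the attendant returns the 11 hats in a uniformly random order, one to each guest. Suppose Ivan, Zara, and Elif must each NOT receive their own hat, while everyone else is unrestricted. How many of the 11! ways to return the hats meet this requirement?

30078720

Inclusion-exclusion on the 3 forbidden self-matches:
Σ_{j=0}^{3} (-1)^j C(3,j)(11-j)!
= C(3,0)·11! - C(3,1)·10! + C(3,2)·9! - C(3,3)·8!
= 39916800 - 10886400 + 1088640 - 40320
= 30078720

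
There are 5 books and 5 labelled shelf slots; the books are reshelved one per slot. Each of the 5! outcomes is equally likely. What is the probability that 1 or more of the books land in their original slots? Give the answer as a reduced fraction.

Favorable outcomes: Σ_{i≥1} C(5,i)·!(5-i) = 5·9 + 10·2 + 10·1 + 5·0 + 1·1 = 76.
Total outcomes: 5! = 120.
Probability = 76/120 = 19/30.

19/30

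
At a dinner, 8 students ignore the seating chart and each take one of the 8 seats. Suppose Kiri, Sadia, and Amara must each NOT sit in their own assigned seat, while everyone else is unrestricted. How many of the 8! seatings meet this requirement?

27240

Let A_j be the event that the j-th constrained one is fixed. By inclusion-exclusion over the 3 events:
Σ_{j=0}^{3} (-1)^j C(3,j)(8-j)!
= C(3,0)·8! - C(3,1)·7! + C(3,2)·6! - C(3,3)·5!
= 40320 - 15120 + 2160 - 120
= 27240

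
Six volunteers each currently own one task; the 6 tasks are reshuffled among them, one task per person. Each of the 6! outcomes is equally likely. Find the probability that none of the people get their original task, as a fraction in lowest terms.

53/144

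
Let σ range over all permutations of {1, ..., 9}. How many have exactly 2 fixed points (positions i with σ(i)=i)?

Pick the 2 fixed positions: C(9,2) = 36 ways.
The remaining 7 must be deranged: !7 = 1854.
Total: 36 × 1854 = 66744.

66744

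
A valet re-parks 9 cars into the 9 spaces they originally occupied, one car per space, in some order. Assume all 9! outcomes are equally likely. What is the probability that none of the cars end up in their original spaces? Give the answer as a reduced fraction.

16687/45360

Favorable outcomes: !9 = 133496.
Total outcomes: 9! = 362880.
Probability = 133496/362880 = 16687/45360.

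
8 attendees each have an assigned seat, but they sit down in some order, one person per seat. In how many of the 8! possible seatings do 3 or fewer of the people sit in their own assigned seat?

39549

# with exactly i fixed is C(8,i)·!(8-i); sum over i=0..3:
  i=0: C(8,0)·!8 = 1·14833 = 14833
  i=1: C(8,1)·!7 = 8·1854 = 14832
  i=2: C(8,2)·!6 = 28·265 = 7420
  i=3: C(8,3)·!5 = 56·44 = 2464
Total = 39549.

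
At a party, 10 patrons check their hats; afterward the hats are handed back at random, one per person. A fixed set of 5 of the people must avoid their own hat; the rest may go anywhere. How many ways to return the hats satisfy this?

2170680

Let A_j be the event that the j-th constrained one is fixed. By inclusion-exclusion over the 5 events:
Σ_{j=0}^{5} (-1)^j C(5,j)(10-j)!
= C(5,0)·10! - C(5,1)·9! + C(5,2)·8! - C(5,3)·7! + C(5,4)·6! - C(5,5)·5!
= 3628800 - 1814400 + 403200 - 50400 + 3600 - 120
= 2170680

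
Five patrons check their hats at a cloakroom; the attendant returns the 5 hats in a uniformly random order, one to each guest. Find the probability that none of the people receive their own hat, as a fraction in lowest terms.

11/30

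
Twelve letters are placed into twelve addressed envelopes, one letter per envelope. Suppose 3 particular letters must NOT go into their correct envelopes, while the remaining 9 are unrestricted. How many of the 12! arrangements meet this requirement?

369774720

Let A_j be the event that the j-th constrained one is fixed. By inclusion-exclusion over the 3 events:
Σ_{j=0}^{3} (-1)^j C(3,j)(12-j)!
= C(3,0)·12! - C(3,1)·11! + C(3,2)·10! - C(3,3)·9!
= 479001600 - 119750400 + 10886400 - 362880
= 369774720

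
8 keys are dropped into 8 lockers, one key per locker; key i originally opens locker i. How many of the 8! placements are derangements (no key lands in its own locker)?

The number of derangements of 8 is !8 = Σ_{k=0}^{8} (-1)^k·8!/k!
= 8! - 8!/1! + 8!/2! - 8!/3! + 8!/4! - 8!/5! + 8!/6! - 8!/7! + 8!/8!
= 40320 - 40320 + 20160 - 6720 + 1680 - 336 + 56 - 8 + 1
= 14833

14833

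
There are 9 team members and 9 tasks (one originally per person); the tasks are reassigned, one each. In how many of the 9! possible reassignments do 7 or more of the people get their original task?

Sum C(9,i)·!(9-i) for i = 7..9:
  i=7: C(9,7)·!2 = 36·1 = 36
  i=8: C(9,8)·!1 = 9·0 = 0
  i=9: C(9,9)·!0 = 1·1 = 1
Total = 37.

37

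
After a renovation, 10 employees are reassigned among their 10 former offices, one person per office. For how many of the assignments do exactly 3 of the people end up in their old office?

Choose which 3 of the 10 are fixed: C(10,3) = 120.
The remaining 7 must be deranged: !7 = 1854.
Total: 120 × 1854 = 222480.

222480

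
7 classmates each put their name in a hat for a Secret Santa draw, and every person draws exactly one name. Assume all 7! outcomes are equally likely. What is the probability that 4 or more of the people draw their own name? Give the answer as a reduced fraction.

Favorable outcomes: Σ_{i≥4} C(7,i)·!(7-i) = 35·2 + 21·1 + 7·0 + 1·1 = 92.
Total outcomes: 7! = 5040.
Probability = 92/5040 = 23/1260.

23/1260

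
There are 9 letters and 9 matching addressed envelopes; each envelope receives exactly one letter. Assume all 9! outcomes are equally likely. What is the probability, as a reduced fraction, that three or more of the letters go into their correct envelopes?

29143/362880

Favorable outcomes: Σ_{i≥3} C(9,i)·!(9-i) = 84·265 + 126·44 + 126·9 + 84·2 + 36·1 + 9·0 + 1·1 = 29143.
Total outcomes: 9! = 362880.
Probability = 29143/362880 = 29143/362880.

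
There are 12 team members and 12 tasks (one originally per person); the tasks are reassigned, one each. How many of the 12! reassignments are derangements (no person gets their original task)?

!12 is the nearest integer to 12!/e.
12! = 479001600, and 479001600/e ≈ 176214840.93, so !12 = 176214841.

176214841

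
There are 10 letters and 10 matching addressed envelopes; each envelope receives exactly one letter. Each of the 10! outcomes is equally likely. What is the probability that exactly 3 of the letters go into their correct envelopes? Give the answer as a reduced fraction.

103/1680

Favorable outcomes: C(10,3)·!7 = 120·1854 = 222480.
Total outcomes: 10! = 3628800.
Probability = 222480/3628800 = 103/1680.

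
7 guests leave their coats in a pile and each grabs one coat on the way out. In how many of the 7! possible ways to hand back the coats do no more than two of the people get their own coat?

# with exactly i fixed is C(7,i)·!(7-i); sum over i=0..2:
  i=0: C(7,0)·!7 = 1·1854 = 1854
  i=1: C(7,1)·!6 = 7·265 = 1855
  i=2: C(7,2)·!5 = 21·44 = 924
Total = 4633.

4633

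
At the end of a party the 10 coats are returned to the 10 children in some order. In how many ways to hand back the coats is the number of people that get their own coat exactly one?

Pick the single fixed position: C(10,1) = 10 ways.
The other 9 form a derangement: !9 = 133496.
Total: 10 × 133496 = 1334960.

1334960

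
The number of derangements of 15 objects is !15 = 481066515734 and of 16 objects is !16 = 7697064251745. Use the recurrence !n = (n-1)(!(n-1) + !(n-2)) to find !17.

130850092279664

!17 = (17-1)·(!16 + !15) = 16·(7697064251745 + 481066515734) = 16·8178130767479 = 130850092279664.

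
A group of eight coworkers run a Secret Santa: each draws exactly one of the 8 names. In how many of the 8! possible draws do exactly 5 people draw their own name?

Pick the 5 fixed positions: C(8,5) = 56 ways.
The other 3 form a derangement: !3 = 2.
Total: 56 × 2 = 112.

112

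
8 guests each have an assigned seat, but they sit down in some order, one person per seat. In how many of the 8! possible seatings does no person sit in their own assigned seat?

Recurrence: !8 = 7·(!7 + !6).
!8 = 7·(1854 + 265) = 7·2119 = 14833

14833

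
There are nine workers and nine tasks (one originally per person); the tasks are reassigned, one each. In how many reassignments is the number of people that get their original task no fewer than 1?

229384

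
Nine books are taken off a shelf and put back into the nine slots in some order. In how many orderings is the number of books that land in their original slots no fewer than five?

1339

# with exactly i fixed is C(9,i)·!(9-i); sum over i=5..9:
  i=5: C(9,5)·!4 = 126·9 = 1134
  i=6: C(9,6)·!3 = 84·2 = 168
  i=7: C(9,7)·!2 = 36·1 = 36
  i=8: C(9,8)·!1 = 9·0 = 0
  i=9: C(9,9)·!0 = 1·1 = 1
Total = 1339.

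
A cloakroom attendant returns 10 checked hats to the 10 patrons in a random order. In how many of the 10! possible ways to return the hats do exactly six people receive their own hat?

Choose which 6 of the 10 are fixed: C(10,6) = 210.
The remaining 4 must be deranged: !4 = 9.
Total: 210 × 9 = 1890.

1890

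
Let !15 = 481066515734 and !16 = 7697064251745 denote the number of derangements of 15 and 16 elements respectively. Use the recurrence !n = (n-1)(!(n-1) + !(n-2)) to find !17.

130850092279664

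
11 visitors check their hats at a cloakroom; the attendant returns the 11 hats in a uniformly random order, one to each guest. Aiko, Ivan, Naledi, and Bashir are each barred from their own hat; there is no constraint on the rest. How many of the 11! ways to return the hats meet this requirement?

Let A_j be the event that the j-th constrained one is fixed. By inclusion-exclusion over the 4 events:
Σ_{j=0}^{4} (-1)^j C(4,j)(11-j)!
= C(4,0)·11! - C(4,1)·10! + C(4,2)·9! - C(4,3)·8! + C(4,4)·7!
= 39916800 - 14515200 + 2177280 - 161280 + 5040
= 27422640

27422640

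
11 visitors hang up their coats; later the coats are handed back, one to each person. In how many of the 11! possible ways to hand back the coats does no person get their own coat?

14684570

!11 is the nearest integer to 11!/e.
11! = 39916800, and 39916800/e ≈ 14684570.08, so !11 = 14684570.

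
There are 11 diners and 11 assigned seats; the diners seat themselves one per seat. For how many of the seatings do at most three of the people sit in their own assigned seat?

# with exactly i fixed is C(11,i)·!(11-i); sum over i=0..3:
  i=0: C(11,0)·!11 = 1·14684570 = 14684570
  i=1: C(11,1)·!10 = 11·1334961 = 14684571
  i=2: C(11,2)·!9 = 55·133496 = 7342280
  i=3: C(11,3)·!8 = 165·14833 = 2447445
Total = 39158866.

39158866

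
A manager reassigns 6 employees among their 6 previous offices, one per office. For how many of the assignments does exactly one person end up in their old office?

264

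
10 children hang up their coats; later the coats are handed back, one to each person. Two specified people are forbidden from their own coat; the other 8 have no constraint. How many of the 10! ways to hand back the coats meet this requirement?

2943360

Let A_j be the event that the j-th constrained one is fixed. By inclusion-exclusion over the 2 events:
Σ_{j=0}^{2} (-1)^j C(2,j)(10-j)!
= C(2,0)·10! - C(2,1)·9! + C(2,2)·8!
= 3628800 - 725760 + 40320
= 2943360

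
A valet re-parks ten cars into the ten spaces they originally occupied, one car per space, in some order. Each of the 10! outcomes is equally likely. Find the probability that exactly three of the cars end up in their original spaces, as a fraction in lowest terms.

103/1680

Favorable outcomes: C(10,3)·!7 = 120·1854 = 222480.
Total outcomes: 10! = 3628800.
Probability = 222480/3628800 = 103/1680.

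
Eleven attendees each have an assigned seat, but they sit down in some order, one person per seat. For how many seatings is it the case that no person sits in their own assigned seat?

14684570

!11 = 11! · Σ_{k=0}^{11} (-1)^k/k!
= 11! - 11!/1! + 11!/2! - 11!/3! + 11!/4! - 11!/5! + 11!/6! - 11!/7! + 11!/8! - 11!/9! + 11!/10! - 11!/11!
= 39916800 - 39916800 + 19958400 - 6652800 + 1663200 - 332640 + 55440 - 7920 + 990 - 110 + 11 - 1
= 14684570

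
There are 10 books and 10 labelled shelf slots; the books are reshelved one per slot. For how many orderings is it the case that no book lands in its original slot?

1334961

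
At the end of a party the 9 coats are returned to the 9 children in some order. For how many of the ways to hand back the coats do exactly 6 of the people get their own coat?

168

Choose which 6 of the 9 are fixed: C(9,6) = 84.
The remaining 3 must be deranged: !3 = 2.
Total: 84 × 2 = 168.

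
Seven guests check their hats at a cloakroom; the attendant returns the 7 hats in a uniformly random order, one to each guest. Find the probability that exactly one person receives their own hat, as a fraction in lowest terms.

Favorable outcomes: C(7,1)·!6 = 7·265 = 1855.
Total outcomes: 7! = 5040.
Probability = 1855/5040 = 53/144.

53/144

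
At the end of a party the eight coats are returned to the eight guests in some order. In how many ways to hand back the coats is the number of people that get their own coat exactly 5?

Pick the 5 fixed positions: C(8,5) = 56 ways.
The remaining 3 must be deranged: !3 = 2.
Total: 56 × 2 = 112.

112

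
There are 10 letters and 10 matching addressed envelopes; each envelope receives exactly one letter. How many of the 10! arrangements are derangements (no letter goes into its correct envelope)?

Use !n = n·!(n-1) + (-1)^n.
!10 = 10·133496 + 1 = 1334961

1334961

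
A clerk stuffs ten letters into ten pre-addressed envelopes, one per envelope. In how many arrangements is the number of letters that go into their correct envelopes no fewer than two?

958879

Sum C(10,i)·!(10-i) for i = 2..10:
  i=2: C(10,2)·!8 = 45·14833 = 667485
  i=3: C(10,3)·!7 = 120·1854 = 222480
  i=4: C(10,4)·!6 = 210·265 = 55650
  i=5: C(10,5)·!5 = 252·44 = 11088
  i=6: C(10,6)·!4 = 210·9 = 1890
  i=7: C(10,7)·!3 = 120·2 = 240
  i=8: C(10,8)·!2 = 45·1 = 45
  i=9: C(10,9)·!1 = 10·0 = 0
  i=10: C(10,10)·!0 = 1·1 = 1
Total = 958879.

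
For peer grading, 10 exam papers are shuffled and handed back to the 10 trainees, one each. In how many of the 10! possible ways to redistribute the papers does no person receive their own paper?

1334961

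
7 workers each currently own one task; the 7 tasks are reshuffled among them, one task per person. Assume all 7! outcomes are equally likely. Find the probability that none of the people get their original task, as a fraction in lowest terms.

Favorable outcomes: !7 = 1854.
Total outcomes: 7! = 5040.
Probability = 1854/5040 = 103/280.

103/280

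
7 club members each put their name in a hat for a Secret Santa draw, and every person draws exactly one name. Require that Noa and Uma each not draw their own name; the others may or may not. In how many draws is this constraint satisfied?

3720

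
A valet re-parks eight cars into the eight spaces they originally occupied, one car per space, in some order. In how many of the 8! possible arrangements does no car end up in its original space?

Use !n = n·!(n-1) + (-1)^n.
!8 = 8·1854 + 1 = 14833

14833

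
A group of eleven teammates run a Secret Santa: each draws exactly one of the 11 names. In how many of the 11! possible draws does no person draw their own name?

The subfactorial !11 = [11!/e] (nearest integer).
11! = 39916800, and 39916800/e ≈ 14684570.08, so !11 = 14684570.

14684570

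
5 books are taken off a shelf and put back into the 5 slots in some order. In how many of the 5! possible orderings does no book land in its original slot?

!5 is the nearest integer to 5!/e.
5! = 120, and 120/e ≈ 44.15, so !5 = 44.

44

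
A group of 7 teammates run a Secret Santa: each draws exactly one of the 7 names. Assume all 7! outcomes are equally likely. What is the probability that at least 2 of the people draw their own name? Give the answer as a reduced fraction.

1331/5040

Favorable outcomes: Σ_{i≥2} C(7,i)·!(7-i) = 21·44 + 35·9 + 35·2 + 21·1 + 7·0 + 1·1 = 1331.
Total outcomes: 7! = 5040.
Probability = 1331/5040 = 1331/5040.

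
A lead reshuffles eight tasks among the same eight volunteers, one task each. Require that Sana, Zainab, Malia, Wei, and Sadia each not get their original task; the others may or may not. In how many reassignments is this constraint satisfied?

21234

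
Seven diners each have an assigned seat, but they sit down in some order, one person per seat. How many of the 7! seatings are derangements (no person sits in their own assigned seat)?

1854

Recurrence: !7 = 7·!6 + (-1)^7.
!7 = 7·265 - 1 = 1854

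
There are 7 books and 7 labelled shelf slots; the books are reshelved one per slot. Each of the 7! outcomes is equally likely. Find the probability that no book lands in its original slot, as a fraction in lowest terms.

Favorable outcomes: !7 = 1854.
Total outcomes: 7! = 5040.
Probability = 1854/5040 = 103/280.

103/280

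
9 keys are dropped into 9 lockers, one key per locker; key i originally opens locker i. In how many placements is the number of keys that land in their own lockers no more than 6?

362843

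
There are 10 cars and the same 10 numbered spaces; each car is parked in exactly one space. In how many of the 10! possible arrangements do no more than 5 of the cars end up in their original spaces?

3626624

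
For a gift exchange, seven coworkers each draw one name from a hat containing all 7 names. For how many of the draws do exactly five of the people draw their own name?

21

Pick the 5 fixed positions: C(7,5) = 21 ways.
The remaining 2 must be deranged: !2 = 1.
Total: 21 × 1 = 21.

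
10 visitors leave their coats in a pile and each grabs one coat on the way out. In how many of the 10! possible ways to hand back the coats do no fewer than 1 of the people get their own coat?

# with exactly i fixed is C(10,i)·!(10-i); sum over i=1..10:
  i=1: C(10,1)·!9 = 10·133496 = 1334960
  i=2: C(10,2)·!8 = 45·14833 = 667485
  i=3: C(10,3)·!7 = 120·1854 = 222480
  i=4: C(10,4)·!6 = 210·265 = 55650
  i=5: C(10,5)·!5 = 252·44 = 11088
  i=6: C(10,6)·!4 = 210·9 = 1890
  i=7: C(10,7)·!3 = 120·2 = 240
  i=8: C(10,8)·!2 = 45·1 = 45
  i=9: C(10,9)·!1 = 10·0 = 0
  i=10: C(10,10)·!0 = 1·1 = 1
Total = 2293839.

2293839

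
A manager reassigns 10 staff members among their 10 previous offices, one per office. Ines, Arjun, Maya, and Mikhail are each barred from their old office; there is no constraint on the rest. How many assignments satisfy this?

Let A_j be the event that the j-th constrained one is fixed. By inclusion-exclusion over the 4 events:
Σ_{j=0}^{4} (-1)^j C(4,j)(10-j)!
= C(4,0)·10! - C(4,1)·9! + C(4,2)·8! - C(4,3)·7! + C(4,4)·6!
= 3628800 - 1451520 + 241920 - 20160 + 720
= 2399760

2399760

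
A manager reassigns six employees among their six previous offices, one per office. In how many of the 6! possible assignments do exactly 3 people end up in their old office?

Pick the 3 fixed positions: C(6,3) = 20 ways.
The other 3 form a derangement: !3 = 2.
Total: 20 × 2 = 40.

40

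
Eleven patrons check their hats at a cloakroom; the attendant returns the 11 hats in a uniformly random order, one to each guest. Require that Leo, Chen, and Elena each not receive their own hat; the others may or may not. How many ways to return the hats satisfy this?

Inclusion-exclusion on the 3 forbidden self-matches:
Σ_{j=0}^{3} (-1)^j C(3,j)(11-j)!
= C(3,0)·11! - C(3,1)·10! + C(3,2)·9! - C(3,3)·8!
= 39916800 - 10886400 + 1088640 - 40320
= 30078720

30078720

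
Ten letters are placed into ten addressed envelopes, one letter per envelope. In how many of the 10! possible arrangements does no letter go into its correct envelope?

1334961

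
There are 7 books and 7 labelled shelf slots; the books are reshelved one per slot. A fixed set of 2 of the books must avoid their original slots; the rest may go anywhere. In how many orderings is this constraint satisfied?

Let A_j be the event that the j-th constrained one is fixed. By inclusion-exclusion over the 2 events:
Σ_{j=0}^{2} (-1)^j C(2,j)(7-j)!
= C(2,0)·7! - C(2,1)·6! + C(2,2)·5!
= 5040 - 1440 + 120
= 3720

3720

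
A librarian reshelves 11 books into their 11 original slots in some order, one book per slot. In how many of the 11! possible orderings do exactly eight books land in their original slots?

330

Pick the 8 fixed positions: C(11,8) = 165 ways.
The other 3 form a derangement: !3 = 2.
Total: 165 × 2 = 330.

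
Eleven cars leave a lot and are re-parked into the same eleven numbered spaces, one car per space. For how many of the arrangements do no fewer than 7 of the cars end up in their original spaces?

# with exactly i fixed is C(11,i)·!(11-i); sum over i=7..11:
  i=7: C(11,7)·!4 = 330·9 = 2970
  i=8: C(11,8)·!3 = 165·2 = 330
  i=9: C(11,9)·!2 = 55·1 = 55
  i=10: C(11,10)·!1 = 11·0 = 0
  i=11: C(11,11)·!0 = 1·1 = 1
Total = 3356.

3356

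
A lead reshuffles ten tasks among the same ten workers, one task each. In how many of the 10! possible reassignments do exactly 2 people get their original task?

667485

Choose which 2 of the 10 are fixed: C(10,2) = 45.
The remaining 8 must be deranged: !8 = 14833.
Total: 45 × 14833 = 667485.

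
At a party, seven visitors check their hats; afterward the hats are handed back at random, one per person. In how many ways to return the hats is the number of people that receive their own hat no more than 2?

4633

# with exactly i fixed is C(7,i)·!(7-i); sum over i=0..2:
  i=0: C(7,0)·!7 = 1·1854 = 1854
  i=1: C(7,1)·!6 = 7·265 = 1855
  i=2: C(7,2)·!5 = 21·44 = 924
Total = 4633.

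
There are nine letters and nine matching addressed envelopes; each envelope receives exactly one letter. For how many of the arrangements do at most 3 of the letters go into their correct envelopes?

355997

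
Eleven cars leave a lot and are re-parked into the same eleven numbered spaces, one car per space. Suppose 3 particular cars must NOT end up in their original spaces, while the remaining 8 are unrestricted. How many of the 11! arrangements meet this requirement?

Let A_j be the event that the j-th constrained one is fixed. By inclusion-exclusion over the 3 events:
Σ_{j=0}^{3} (-1)^j C(3,j)(11-j)!
= C(3,0)·11! - C(3,1)·10! + C(3,2)·9! - C(3,3)·8!
= 39916800 - 10886400 + 1088640 - 40320
= 30078720

30078720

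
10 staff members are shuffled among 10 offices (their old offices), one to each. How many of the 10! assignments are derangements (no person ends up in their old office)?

1334961

By inclusion-exclusion, !10 = Σ (-1)^k · 10!/k! for k=0..10
= 10! - 10!/1! + 10!/2! - 10!/3! + 10!/4! - 10!/5! + 10!/6! - 10!/7! + 10!/8! - 10!/9! + 10!/10!
= 3628800 - 3628800 + 1814400 - 604800 + 151200 - 30240 + 5040 - 720 + 90 - 10 + 1
= 1334961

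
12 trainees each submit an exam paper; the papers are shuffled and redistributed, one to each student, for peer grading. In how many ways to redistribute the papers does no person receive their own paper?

176214841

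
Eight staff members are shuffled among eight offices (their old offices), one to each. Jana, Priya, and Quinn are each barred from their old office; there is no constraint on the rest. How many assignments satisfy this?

Let A_j be the event that the j-th constrained one is fixed. By inclusion-exclusion over the 3 events:
Σ_{j=0}^{3} (-1)^j C(3,j)(8-j)!
= C(3,0)·8! - C(3,1)·7! + C(3,2)·6! - C(3,3)·5!
= 40320 - 15120 + 2160 - 120
= 27240

27240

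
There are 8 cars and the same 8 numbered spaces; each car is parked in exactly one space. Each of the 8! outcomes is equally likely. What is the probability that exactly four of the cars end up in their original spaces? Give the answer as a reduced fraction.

1/64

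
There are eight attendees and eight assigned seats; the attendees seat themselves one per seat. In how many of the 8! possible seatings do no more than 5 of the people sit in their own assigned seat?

40291

Sum C(8,i)·!(8-i) for i = 0..5:
  i=0: C(8,0)·!8 = 1·14833 = 14833
  i=1: C(8,1)·!7 = 8·1854 = 14832
  i=2: C(8,2)·!6 = 28·265 = 7420
  i=3: C(8,3)·!5 = 56·44 = 2464
  i=4: C(8,4)·!4 = 70·9 = 630
  i=5: C(8,5)·!3 = 56·2 = 112
Total = 40291.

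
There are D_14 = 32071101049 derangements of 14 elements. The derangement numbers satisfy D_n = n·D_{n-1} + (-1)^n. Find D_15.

D_15 = 15·32071101049 - 1 = 481066515734.

481066515734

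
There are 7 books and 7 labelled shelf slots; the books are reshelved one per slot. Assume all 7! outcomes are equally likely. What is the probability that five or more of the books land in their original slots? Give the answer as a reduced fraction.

11/2520

Favorable outcomes: Σ_{i≥5} C(7,i)·!(7-i) = 21·1 + 7·0 + 1·1 = 22.
Total outcomes: 7! = 5040.
Probability = 22/5040 = 11/2520.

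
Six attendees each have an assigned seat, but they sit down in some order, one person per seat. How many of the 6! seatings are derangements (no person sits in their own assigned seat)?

265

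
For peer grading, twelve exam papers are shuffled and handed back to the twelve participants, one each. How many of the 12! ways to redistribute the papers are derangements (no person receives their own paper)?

176214841

Recurrence: !12 = 11·(!11 + !10).
!12 = 11·(14684570 + 1334961) = 11·16019531 = 176214841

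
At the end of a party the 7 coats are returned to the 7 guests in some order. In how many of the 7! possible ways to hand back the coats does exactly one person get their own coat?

1855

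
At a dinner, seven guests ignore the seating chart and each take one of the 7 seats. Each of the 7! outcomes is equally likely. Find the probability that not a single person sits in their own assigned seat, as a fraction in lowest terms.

103/280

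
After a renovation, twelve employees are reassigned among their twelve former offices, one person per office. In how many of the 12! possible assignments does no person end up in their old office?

176214841

The number of derangements of 12 is !12 = Σ_{k=0}^{12} (-1)^k·12!/k!
= 12! - 12!/1! + 12!/2! - 12!/3! + 12!/4! - 12!/5! + 12!/6! - 12!/7! + 12!/8! - 12!/9! + 12!/10! - 12!/11! + 12!/12!
= 479001600 - 479001600 + 239500800 - 79833600 + 19958400 - 3991680 + 665280 - 95040 + 11880 - 1320 + 132 - 12 + 1
= 176214841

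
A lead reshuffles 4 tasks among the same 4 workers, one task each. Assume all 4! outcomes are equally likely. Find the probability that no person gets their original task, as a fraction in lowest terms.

Favorable outcomes: !4 = 9.
Total outcomes: 4! = 24.
Probability = 9/24 = 3/8.

3/8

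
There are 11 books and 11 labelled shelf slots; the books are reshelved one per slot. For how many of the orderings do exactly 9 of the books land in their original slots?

55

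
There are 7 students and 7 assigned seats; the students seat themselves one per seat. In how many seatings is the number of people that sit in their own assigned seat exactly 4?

70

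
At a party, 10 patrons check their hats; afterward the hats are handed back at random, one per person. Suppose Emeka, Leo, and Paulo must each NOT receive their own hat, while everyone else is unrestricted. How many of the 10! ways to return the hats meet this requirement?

Let A_j be the event that the j-th constrained one is fixed. By inclusion-exclusion over the 3 events:
Σ_{j=0}^{3} (-1)^j C(3,j)(10-j)!
= C(3,0)·10! - C(3,1)·9! + C(3,2)·8! - C(3,3)·7!
= 3628800 - 1088640 + 120960 - 5040
= 2656080

2656080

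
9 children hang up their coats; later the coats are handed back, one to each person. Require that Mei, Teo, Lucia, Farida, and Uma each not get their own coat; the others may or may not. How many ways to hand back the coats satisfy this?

205056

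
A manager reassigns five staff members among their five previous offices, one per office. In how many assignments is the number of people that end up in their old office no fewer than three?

11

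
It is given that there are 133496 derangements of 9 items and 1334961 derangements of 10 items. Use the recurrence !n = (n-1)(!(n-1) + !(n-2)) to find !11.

!11 = (11-1)·(!10 + !9) = 10·(1334961 + 133496) = 10·1468457 = 14684570.

14684570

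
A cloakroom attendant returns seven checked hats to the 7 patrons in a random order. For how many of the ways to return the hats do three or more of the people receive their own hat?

407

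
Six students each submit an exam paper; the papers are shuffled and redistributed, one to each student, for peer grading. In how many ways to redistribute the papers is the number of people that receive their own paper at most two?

# with exactly i fixed is C(6,i)·!(6-i); sum over i=0..2:
  i=0: C(6,0)·!6 = 1·265 = 265
  i=1: C(6,1)·!5 = 6·44 = 264
  i=2: C(6,2)·!4 = 15·9 = 135
Total = 664.

664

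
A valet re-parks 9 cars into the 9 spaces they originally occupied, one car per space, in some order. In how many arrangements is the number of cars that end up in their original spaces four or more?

6883

# with exactly i fixed is C(9,i)·!(9-i); sum over i=4..9:
  i=4: C(9,4)·!5 = 126·44 = 5544
  i=5: C(9,5)·!4 = 126·9 = 1134
  i=6: C(9,6)·!3 = 84·2 = 168
  i=7: C(9,7)·!2 = 36·1 = 36
  i=8: C(9,8)·!1 = 9·0 = 0
  i=9: C(9,9)·!0 = 1·1 = 1
Total = 6883.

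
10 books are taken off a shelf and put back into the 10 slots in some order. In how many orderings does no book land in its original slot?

1334961

Recurrence: !10 = 10·!9 + (-1)^10.
!10 = 10·133496 + 1 = 1334961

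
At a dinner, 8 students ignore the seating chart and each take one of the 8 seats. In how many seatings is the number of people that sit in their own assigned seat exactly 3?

Pick the 3 fixed positions: C(8,3) = 56 ways.
The other 5 form a derangement: !5 = 44.
Total: 56 × 44 = 2464.

2464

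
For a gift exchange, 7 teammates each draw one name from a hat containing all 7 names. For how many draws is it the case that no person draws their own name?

!7 is the nearest integer to 7!/e.
7! = 5040, and 5040/e ≈ 1854.11, so !7 = 1854.

1854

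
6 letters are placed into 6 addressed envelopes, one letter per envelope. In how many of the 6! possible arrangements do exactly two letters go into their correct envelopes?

135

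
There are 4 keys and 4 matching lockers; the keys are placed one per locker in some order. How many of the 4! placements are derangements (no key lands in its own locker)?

9

By inclusion-exclusion, !4 = Σ (-1)^k · 4!/k! for k=0..4
= 4! - 4!/1! + 4!/2! - 4!/3! + 4!/4!
= 24 - 24 + 12 - 4 + 1
= 9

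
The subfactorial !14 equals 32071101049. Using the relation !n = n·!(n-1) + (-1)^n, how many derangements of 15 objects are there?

481066515734

!15 = 15·32071101049 - 1 = 481066515734.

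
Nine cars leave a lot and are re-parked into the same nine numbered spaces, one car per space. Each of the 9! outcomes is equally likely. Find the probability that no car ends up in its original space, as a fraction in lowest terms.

Favorable outcomes: !9 = 133496.
Total outcomes: 9! = 362880.
Probability = 133496/362880 = 16687/45360.

16687/45360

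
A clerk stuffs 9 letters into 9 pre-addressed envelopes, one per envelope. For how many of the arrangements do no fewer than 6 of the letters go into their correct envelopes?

205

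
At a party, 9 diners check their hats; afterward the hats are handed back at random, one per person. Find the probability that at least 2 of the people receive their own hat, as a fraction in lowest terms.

95887/362880

Favorable outcomes: Σ_{i≥2} C(9,i)·!(9-i) = 36·1854 + 84·265 + 126·44 + 126·9 + 84·2 + 36·1 + 9·0 + 1·1 = 95887.
Total outcomes: 9! = 362880.
Probability = 95887/362880 = 95887/362880.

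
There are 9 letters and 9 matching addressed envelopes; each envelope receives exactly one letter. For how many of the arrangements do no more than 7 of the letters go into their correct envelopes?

Sum C(9,i)·!(9-i) for i = 0..7:
  i=0: C(9,0)·!9 = 1·133496 = 133496
  i=1: C(9,1)·!8 = 9·14833 = 133497
  i=2: C(9,2)·!7 = 36·1854 = 66744
  i=3: C(9,3)·!6 = 84·265 = 22260
  i=4: C(9,4)·!5 = 126·44 = 5544
  i=5: C(9,5)·!4 = 126·9 = 1134
  i=6: C(9,6)·!3 = 84·2 = 168
  i=7: C(9,7)·!2 = 36·1 = 36
Total = 362879.

362879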